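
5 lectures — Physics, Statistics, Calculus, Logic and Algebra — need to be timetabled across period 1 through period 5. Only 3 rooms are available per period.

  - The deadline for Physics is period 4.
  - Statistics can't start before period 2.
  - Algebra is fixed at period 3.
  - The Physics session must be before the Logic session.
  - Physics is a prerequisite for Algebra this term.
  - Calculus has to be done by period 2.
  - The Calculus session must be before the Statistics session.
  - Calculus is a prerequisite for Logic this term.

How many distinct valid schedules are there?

46

Splitting on Physics: it can be period 1 (25), period 2 (21). Listing each branch's schedules as (Statistics, Calculus, Logic, Algebra) by period number:
Physics=period 1: (2,1,2,3) (2,1,3,3) (2,1,4,3) (2,1,5,3) (3,1,2,3) (3,1,3,3) (3,1,4,3) (3,1,5,3) (3,2,3,3) (3,2,4,3) (3,2,5,3) (4,1,2,3) (4,1,3,3) (4,1,4,3) (4,1,5,3) (4,2,3,3) (4,2,4,3) (4,2,5,3) (5,1,2,3) (5,1,3,3) (5,1,4,3) (5,1,5,3) (5,2,3,3) (5,2,4,3) (5,2,5,3) — 25.
Physics=period 2: (2,1,3,3) (2,1,4,3) (2,1,5,3) (3,1,3,3) (3,1,4,3) (3,1,5,3) (3,2,3,3) (3,2,4,3) (3,2,5,3) (4,1,3,3) (4,1,4,3) (4,1,5,3) (4,2,3,3) (4,2,4,3) (4,2,5,3) (5,1,3,3) (5,1,4,3) (5,1,5,3) (5,2,3,3) (5,2,4,3) (5,2,5,3) — 21.
Summing: 25 + 21 = 46.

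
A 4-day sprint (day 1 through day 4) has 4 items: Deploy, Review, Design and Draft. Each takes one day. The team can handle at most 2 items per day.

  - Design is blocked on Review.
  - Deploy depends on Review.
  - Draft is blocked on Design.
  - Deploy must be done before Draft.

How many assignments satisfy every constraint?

6

Splitting on Deploy: it can be day 2 (3), day 3 (3). Listing each branch's schedules as (Review, Design, Draft) by day number:
Deploy=day 2: (1,2,3) (1,2,4) (1,3,4) — 3.
Deploy=day 3: (1,2,4) (1,3,4) (2,3,4) — 3.
Summing: 3 + 3 = 6.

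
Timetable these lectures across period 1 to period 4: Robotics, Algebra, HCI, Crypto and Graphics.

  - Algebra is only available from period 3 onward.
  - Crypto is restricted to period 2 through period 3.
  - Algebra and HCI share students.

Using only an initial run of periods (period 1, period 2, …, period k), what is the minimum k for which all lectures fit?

3

Algebra can't be placed before period 3, so the schedule must run through at least period 3.
3 works (last occupied period: period 3): for example Graphics -> period 1; Robotics -> period 1; Crypto -> period 2; HCI -> period 1; Algebra -> period 3.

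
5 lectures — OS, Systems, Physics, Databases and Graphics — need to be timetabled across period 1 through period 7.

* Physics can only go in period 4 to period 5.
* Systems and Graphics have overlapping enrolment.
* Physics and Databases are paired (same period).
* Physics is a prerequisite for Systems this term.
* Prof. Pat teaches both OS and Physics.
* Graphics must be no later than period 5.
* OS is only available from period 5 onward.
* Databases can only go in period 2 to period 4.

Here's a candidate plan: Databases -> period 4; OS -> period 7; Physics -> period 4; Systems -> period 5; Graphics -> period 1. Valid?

Yes

Physics is a prerequisite for Systems this term — holds.
Physics can only go in period 4 to period 5 — holds.
Systems and Graphics have overlapping enrolment — holds.
Graphics must be no later than period 5 — holds.
OS is only available from period 5 onward — holds.
Prof. Pat teaches both OS and Physics — holds.
Physics and Databases are paired (same period) — holds.
Databases can only go in period 2 to period 4 — holds.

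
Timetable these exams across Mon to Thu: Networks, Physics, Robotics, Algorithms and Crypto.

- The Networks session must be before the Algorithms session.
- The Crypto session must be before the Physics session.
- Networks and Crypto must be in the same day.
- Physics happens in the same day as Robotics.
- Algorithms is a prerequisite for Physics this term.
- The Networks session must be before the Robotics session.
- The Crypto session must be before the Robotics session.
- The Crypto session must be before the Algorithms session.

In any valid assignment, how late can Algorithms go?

Wed

Precedence pushes Algorithms to at least Tue; downstream work caps Algorithms at Wed.
Algorithms at Wed is achievable: Robotics in Thu, Networks in Mon, Physics in Thu, Crypto in Mon, Algorithms in Wed.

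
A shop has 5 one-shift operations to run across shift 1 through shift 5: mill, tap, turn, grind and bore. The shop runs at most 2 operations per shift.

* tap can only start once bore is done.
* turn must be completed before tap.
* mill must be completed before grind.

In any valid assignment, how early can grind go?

shift 2

Precedence pushes grind to at least shift 2.
grind at shift 2 is achievable: mill in shift 1; tap in shift 3; grind in shift 2; turn in shift 1; bore in shift 2.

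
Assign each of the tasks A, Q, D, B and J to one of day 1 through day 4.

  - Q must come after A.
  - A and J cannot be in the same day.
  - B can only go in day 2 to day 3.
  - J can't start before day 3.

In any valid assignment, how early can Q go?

day 2

Precedence pushes Q to at least day 2.
Q at day 2 is achievable: B -> day 2; A -> day 1; J -> day 3; D -> day 1; Q -> day 2.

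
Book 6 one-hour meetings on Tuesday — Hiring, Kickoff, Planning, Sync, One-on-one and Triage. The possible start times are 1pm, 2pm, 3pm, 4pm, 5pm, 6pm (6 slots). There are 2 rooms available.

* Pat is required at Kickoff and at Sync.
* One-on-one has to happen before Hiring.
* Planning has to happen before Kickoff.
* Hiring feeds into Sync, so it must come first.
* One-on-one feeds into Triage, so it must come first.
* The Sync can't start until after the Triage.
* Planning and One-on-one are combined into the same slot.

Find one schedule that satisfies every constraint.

Hiring -> 2pm; Triage -> 2pm; Kickoff -> 4pm; One-on-one -> 1pm; Planning -> 1pm; Sync -> 3pm

Checking: Planning(1pm) before Kickoff(4pm); Hiring(2pm) before Sync(3pm); One-on-one(1pm) before Hiring(2pm); Triage(2pm) before Sync(3pm); One-on-one(1pm) before Triage(2pm); Kickoff(4pm) != Sync(3pm); Planning = One-on-one = 1pm; max 2 per slot (cap 2).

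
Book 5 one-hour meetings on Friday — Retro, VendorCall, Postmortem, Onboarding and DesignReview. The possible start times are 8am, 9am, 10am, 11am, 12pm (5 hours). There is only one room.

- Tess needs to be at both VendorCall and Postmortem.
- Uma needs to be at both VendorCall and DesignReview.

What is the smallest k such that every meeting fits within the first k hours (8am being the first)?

5 hours

With at most 1 per hour and 5 meetings, at least 5 hours are needed.
5 works (last occupied hour: 12pm): for example Postmortem=10am; Retro=8am; VendorCall=9am; Onboarding=11am; DesignReview=12pm.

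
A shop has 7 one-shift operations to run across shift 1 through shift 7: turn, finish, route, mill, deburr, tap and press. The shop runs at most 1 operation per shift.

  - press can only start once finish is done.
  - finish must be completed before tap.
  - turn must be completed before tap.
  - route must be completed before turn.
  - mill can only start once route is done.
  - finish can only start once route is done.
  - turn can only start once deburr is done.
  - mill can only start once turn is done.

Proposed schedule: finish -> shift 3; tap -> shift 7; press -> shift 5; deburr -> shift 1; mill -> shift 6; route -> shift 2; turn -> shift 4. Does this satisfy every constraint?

Valid

route must be completed before turn — holds.
press can only start once finish is done — holds.
finish can only start once route is done — holds.
mill can only start once turn is done — holds.
turn can only start once deburr is done — holds.
The shop runs at most 1 operation per shift — holds.
finish must be completed before tap — holds.
mill can only start once route is done — holds.
turn must be completed before tap — holds.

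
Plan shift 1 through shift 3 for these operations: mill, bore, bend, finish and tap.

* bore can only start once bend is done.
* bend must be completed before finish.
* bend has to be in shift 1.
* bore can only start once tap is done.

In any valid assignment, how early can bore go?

Precedence pushes bore to at least shift 2.
bore at shift 2 is achievable: bend -> shift 1; finish -> shift 2; mill -> shift 1; tap -> shift 1; bore -> shift 2.

shift 2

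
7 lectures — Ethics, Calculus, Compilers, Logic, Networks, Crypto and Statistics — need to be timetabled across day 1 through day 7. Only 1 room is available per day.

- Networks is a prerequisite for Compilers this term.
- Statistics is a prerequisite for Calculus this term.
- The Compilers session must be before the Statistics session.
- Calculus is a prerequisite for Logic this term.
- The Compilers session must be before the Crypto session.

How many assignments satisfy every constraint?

Splitting on Calculus: it can be day 4 (6), day 5 (12), day 6 (10). Listing each branch's schedules as (Ethics, Compilers, Logic, Networks, Crypto, Statistics) by day number:
Calculus=day 4: (5,2,6,1,7,3) (5,2,7,1,6,3) (6,2,5,1,7,3) (6,2,7,1,5,3) (7,2,5,1,6,3) (7,2,6,1,5,3) — 6.
Calculus=day 5: (1,3,6,2,7,4) (1,3,7,2,6,4) (2,3,6,1,7,4) (2,3,7,1,6,4) (3,2,6,1,7,4) (3,2,7,1,6,4) (4,2,6,1,7,3) (4,2,7,1,6,3) (6,2,7,1,3,4) (6,2,7,1,4,3) (7,2,6,1,3,4) (7,2,6,1,4,3) — 12.
Calculus=day 6: (1,3,7,2,4,5) (1,3,7,2,5,4) (2,3,7,1,4,5) (2,3,7,1,5,4) (3,2,7,1,4,5) (3,2,7,1,5,4) (4,2,7,1,3,5) (4,2,7,1,5,3) (5,2,7,1,3,4) (5,2,7,1,4,3) — 10.
Summing: 6 + 12 + 10 = 28.

28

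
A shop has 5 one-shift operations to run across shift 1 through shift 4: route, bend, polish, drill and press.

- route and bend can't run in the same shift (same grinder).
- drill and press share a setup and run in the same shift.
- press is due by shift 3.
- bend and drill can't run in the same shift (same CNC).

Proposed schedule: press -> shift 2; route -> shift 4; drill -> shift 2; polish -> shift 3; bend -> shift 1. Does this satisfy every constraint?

press is due by shift 3 — holds.
drill and press share a setup and run in the same shift — holds.
bend and drill can't run in the same shift (same CNC) — holds.
route and bend can't run in the same shift (same grinder) — holds.

Valid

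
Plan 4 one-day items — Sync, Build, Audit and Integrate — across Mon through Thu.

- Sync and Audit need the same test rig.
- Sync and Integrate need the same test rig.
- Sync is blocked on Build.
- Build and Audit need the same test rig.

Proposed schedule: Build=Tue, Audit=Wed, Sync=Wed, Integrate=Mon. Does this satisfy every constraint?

Sync and Audit need the same test rig — violated.
Sync and Integrate need the same test rig — holds.
Build and Audit need the same test rig — holds.
Sync is blocked on Build — holds.

No — it violates: Sync and Audit need the same test rig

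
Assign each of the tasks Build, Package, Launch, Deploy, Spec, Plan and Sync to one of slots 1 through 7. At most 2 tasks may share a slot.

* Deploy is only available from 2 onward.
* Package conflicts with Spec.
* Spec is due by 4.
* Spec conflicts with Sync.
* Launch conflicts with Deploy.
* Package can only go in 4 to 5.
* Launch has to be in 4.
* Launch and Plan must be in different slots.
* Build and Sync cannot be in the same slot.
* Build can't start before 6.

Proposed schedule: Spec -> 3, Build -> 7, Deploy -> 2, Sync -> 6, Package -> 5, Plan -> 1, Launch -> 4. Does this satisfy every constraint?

Yes, all constraints hold

Package conflicts with Spec — holds.
Launch conflicts with Deploy — holds.
Spec is due by 4 — holds.
Launch has to be in 4 — holds.
Build and Sync cannot be in the same slot — holds.
Build can't start before 6 — holds.
At most 2 tasks may share a slot — holds.
Deploy is only available from 2 onward — holds.
Package can only go in 4 to 5 — holds.
Spec conflicts with Sync — holds.
Launch and Plan must be in different slots — holds.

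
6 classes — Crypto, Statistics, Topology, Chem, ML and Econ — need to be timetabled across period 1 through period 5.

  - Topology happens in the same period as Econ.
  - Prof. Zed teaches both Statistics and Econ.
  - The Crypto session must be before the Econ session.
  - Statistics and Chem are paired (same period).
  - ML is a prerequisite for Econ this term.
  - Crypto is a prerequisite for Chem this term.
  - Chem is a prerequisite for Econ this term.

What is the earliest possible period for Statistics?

Statistics must be in the same period as Chem, which can't be before period 2, so Statistics is at least period 2; Statistics must be in the same period as Chem, which can't be after period 4, so Statistics is at most period 4.
Statistics at period 2 is achievable: Chem=period 2; Econ=period 3; Topology=period 3; Statistics=period 2; Crypto=period 1; ML=period 1.

period 2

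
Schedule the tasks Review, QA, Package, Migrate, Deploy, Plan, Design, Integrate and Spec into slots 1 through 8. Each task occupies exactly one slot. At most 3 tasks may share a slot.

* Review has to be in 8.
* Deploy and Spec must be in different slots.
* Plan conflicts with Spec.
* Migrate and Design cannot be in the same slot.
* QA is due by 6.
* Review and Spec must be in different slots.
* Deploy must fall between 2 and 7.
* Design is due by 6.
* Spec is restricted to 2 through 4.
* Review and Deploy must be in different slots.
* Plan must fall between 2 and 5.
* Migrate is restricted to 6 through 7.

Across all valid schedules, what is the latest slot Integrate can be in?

Integrate at 8 is achievable: Deploy=3, Review=8, Migrate=6, Integrate=8, Design=1, Plan=3, QA=1, Spec=2, Package=1.

8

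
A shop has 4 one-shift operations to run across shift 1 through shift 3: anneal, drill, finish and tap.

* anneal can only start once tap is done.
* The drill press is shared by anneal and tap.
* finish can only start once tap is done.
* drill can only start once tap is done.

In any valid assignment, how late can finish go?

shift 3

Precedence pushes finish to at least shift 2.
finish at shift 3 is achievable: finish=shift 3, anneal=shift 2, tap=shift 1, drill=shift 2.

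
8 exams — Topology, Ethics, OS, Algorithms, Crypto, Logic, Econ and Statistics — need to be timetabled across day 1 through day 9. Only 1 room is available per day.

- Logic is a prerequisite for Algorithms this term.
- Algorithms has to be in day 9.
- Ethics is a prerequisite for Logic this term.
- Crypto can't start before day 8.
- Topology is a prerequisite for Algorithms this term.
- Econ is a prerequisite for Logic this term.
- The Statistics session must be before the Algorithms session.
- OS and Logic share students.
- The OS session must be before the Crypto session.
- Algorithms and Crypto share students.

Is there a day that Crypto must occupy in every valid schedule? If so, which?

Crypto's window is day 8–day 9.
Algorithms is fixed at day 9, and Crypto can't share a day with Algorithms.
So Crypto must be day 8.

day 8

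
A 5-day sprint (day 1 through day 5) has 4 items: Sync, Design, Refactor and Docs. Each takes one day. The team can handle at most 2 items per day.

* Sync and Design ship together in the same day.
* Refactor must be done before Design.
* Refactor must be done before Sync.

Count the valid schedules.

40

Splitting on Sync: it can be day 2 (4), day 3 (8), day 4 (12), day 5 (16). Listing each branch's schedules as (Design, Refactor, Docs) by day number:
Sync=day 2: (2,1,1) (2,1,3) (2,1,4) (2,1,5) — 4.
Sync=day 3: (3,1,1) (3,1,2) (3,1,4) (3,1,5) (3,2,1) (3,2,2) (3,2,4) (3,2,5) — 8.
Sync=day 4: (4,1,1) (4,1,2) (4,1,3) (4,1,5) (4,2,1) (4,2,2) (4,2,3) (4,2,5) (4,3,1) (4,3,2) (4,3,3) (4,3,5) — 12.
Sync=day 5: (5,1,1) (5,1,2) (5,1,3) (5,1,4) (5,2,1) (5,2,2) (5,2,3) (5,2,4) (5,3,1) (5,3,2) (5,3,3) (5,3,4) (5,4,1) (5,4,2) (5,4,3) (5,4,4) — 16.
Summing: 4 + 8 + 12 + 16 = 40.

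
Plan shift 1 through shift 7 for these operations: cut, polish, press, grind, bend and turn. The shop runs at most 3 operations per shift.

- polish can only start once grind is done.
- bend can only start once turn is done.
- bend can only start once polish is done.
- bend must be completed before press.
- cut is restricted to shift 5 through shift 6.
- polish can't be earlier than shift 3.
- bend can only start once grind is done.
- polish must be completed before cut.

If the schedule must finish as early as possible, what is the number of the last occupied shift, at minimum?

5

The precedence chain requires at least 4 distinct shifts.
With at most 3 per shift and 6 operations, at least 2 shifts are needed.
cut can't be placed before shift 5, so the schedule must run through at least shift 5.
5 works (last occupied shift: shift 5): for example polish -> shift 3, press -> shift 5, bend -> shift 4, turn -> shift 1, cut -> shift 5, grind -> shift 1.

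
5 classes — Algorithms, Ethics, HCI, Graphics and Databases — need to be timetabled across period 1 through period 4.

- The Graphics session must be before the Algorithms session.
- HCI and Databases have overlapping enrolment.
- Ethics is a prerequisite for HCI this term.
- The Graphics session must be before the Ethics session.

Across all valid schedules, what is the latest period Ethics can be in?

period 3

Precedence pushes Ethics to at least period 2; downstream work caps Ethics at period 3.
Ethics at period 3 is achievable: HCI -> period 4, Algorithms -> period 2, Ethics -> period 3, Databases -> period 1, Graphics -> period 1.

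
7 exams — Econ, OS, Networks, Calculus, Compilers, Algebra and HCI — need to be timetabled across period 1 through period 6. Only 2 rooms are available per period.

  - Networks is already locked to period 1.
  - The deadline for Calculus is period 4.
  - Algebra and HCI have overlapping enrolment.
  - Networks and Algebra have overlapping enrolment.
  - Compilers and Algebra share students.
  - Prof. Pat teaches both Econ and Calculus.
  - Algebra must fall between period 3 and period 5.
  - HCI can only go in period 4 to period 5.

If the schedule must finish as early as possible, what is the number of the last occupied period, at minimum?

period 4

With at most 2 per period and 7 exams, at least 4 periods are needed.
HCI can't be placed before period 4, so the schedule must run through at least period 4.
4 works (last occupied period: period 4): for example Networks in period 1; Algebra in period 3; HCI in period 4; OS in period 2; Econ in period 1; Compilers in period 4; Calculus in period 2.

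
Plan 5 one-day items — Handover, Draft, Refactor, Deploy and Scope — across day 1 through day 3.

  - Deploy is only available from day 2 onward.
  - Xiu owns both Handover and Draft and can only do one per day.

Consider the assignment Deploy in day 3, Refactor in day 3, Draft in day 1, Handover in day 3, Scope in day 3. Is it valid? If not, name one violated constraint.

Deploy is only available from day 2 onward — holds.
Xiu owns both Handover and Draft and can only do one per day — holds.

Yes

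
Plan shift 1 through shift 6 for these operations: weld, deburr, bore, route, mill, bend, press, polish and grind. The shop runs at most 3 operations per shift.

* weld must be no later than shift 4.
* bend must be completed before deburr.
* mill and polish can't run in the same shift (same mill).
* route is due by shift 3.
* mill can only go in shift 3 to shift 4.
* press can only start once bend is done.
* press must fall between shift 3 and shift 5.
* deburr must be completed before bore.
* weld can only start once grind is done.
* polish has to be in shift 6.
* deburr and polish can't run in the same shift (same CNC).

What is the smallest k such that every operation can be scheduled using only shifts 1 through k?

6

The precedence chain requires at least 3 distinct shifts.
With at most 3 per shift and 9 operations, at least 3 shifts are needed.
polish can't be placed before shift 6, so the schedule must run through at least shift 6.
6 works (last occupied shift: shift 6): for example weld in shift 2; deburr in shift 2; press in shift 3; polish in shift 6; route in shift 1; bend in shift 1; mill in shift 3; bore in shift 3; grind in shift 1.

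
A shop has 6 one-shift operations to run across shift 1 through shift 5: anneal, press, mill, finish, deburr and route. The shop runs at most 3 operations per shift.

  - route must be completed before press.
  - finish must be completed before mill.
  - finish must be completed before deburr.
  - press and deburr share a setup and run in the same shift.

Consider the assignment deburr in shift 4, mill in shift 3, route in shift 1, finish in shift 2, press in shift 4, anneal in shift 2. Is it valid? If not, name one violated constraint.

finish must be completed before deburr — holds.
press and deburr share a setup and run in the same shift — holds.
The shop runs at most 3 operations per shift — holds.
finish must be completed before mill — holds.
route must be completed before press — holds.

Valid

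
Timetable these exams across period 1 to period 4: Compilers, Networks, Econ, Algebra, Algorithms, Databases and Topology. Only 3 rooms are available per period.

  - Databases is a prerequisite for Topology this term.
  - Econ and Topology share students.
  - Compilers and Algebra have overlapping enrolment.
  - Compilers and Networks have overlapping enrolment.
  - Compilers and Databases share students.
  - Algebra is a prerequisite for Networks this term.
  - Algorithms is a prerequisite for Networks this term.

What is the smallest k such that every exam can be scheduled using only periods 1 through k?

The precedence chain requires at least 2 distinct periods.
With at most 3 per period and 7 exams, at least 3 periods are needed.
3 works (last occupied period: period 3): for example Topology in period 2, Databases in period 1, Compilers in period 3, Econ in period 3, Networks in period 2, Algebra in period 1, Algorithms in period 1.

3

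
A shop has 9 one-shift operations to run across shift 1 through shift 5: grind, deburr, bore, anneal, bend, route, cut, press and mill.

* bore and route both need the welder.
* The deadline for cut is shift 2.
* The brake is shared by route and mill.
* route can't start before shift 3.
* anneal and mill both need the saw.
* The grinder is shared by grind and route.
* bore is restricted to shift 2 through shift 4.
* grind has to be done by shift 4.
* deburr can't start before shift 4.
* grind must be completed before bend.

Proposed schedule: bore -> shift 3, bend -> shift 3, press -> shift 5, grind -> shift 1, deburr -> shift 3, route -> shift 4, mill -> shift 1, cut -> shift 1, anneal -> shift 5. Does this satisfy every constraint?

Invalid. deburr can't start before shift 4.

route can't start before shift 3 — holds.
deburr can't start before shift 4 — violated.
anneal and mill both need the saw — holds.
The grinder is shared by grind and route — holds.
bore and route both need the welder — holds.
grind must be completed before bend — holds.
The deadline for cut is shift 2 — holds.
grind has to be done by shift 4 — holds.
The brake is shared by route and mill — holds.
bore is restricted to shift 2 through shift 4 — holds.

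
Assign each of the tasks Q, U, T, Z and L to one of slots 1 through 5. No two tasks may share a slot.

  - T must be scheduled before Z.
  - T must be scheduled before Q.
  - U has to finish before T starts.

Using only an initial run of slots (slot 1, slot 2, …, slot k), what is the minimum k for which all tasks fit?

5

The precedence chain requires at least 3 distinct slots.
With at most 1 per slot and 5 tasks, at least 5 slots are needed.
5 works (last occupied slot: 5): for example Z in 4, Q in 3, U in 1, T in 2, L in 5.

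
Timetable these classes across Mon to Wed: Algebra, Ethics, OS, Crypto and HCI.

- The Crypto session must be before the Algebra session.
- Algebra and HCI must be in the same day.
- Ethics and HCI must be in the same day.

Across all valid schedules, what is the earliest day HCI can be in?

Tue

HCI must be in the same day as Algebra, which can't be before Tue, so HCI is at least Tue.
HCI at Tue is achievable: OS in Mon; Ethics in Tue; Crypto in Mon; Algebra in Tue; HCI in Tue.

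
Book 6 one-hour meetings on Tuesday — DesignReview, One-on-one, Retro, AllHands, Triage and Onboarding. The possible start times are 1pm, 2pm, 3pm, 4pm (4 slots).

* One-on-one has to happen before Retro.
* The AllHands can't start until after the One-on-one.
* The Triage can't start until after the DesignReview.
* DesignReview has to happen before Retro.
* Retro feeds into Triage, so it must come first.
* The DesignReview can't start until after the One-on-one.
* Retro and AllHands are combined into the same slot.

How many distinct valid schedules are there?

4

Enumerating: Triage=4pm, AllHands=3pm, One-on-one=1pm, DesignReview=2pm, Retro=3pm, Onboarding=1pm | Retro -> 3pm; Triage -> 4pm; Onboarding -> 2pm; DesignReview -> 2pm; One-on-one -> 1pm; AllHands -> 3pm | DesignReview=2pm, One-on-one=1pm, AllHands=3pm, Triage=4pm, Retro=3pm, Onboarding=3pm | DesignReview in 2pm; Retro in 3pm; One-on-one in 1pm; Triage in 4pm; Onboarding in 4pm; AllHands in 3pm.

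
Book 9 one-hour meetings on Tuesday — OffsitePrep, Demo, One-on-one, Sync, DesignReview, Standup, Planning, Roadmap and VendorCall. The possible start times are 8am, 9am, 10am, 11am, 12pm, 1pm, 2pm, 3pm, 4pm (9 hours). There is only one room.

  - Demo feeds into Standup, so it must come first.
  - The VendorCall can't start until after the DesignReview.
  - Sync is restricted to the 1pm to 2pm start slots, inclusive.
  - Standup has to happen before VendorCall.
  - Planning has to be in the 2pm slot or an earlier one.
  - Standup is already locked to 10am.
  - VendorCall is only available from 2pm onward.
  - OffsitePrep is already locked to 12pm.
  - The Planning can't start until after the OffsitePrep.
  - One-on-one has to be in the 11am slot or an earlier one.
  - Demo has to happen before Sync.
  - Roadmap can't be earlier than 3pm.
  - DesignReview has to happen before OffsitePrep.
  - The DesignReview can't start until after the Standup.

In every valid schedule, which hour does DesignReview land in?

Standup is fixed at 10am and must come before DesignReview, so DesignReview is at least 11am.
OffsitePrep is fixed at 12pm and must come after DesignReview, so DesignReview is at most 11am.
So DesignReview must be 11am.

11am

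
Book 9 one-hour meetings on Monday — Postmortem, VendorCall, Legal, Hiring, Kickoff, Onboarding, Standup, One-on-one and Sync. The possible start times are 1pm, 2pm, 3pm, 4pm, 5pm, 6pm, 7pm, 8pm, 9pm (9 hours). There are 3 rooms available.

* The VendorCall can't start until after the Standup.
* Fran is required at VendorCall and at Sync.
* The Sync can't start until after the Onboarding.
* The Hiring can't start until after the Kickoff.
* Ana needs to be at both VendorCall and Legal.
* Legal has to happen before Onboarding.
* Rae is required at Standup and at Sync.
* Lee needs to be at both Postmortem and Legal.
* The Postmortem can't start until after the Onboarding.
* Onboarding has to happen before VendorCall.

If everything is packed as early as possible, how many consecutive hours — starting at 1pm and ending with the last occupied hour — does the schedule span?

The precedence chain requires at least 3 distinct hours.
With at most 3 per hour and 9 meetings, at least 3 hours are needed.
Could 3 hours be enough, i.e. nothing placed later than 3pm? No: Sync must come after Onboarding (at 1pm or later) → {2pm, 3pm}; Onboarding must come before Sync (at 3pm or earlier) → {1pm, 2pm}; Onboarding must come after Legal (at 1pm or later) → {2pm}; VendorCall must come after Standup (at 1pm or later) → {2pm, 3pm}; VendorCall must come after Onboarding (at 2pm or later) → {3pm}; Sync can't share with VendorCall (3pm) → {2pm}; Sync must come after Onboarding (at 2pm or later) → nothing is left.
So 3 hours is not enough.
4 works (last occupied hour: 4pm): for example Onboarding in 2pm, Kickoff in 1pm, Legal in 1pm, One-on-one in 2pm, VendorCall in 3pm, Hiring in 2pm, Postmortem in 3pm, Standup in 1pm, Sync in 4pm.

4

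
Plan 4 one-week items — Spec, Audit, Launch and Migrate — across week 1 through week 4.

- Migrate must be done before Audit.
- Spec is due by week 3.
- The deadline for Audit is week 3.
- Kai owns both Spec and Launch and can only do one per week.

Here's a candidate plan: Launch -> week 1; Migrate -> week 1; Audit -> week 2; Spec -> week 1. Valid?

Kai owns both Spec and Launch and can only do one per week — violated.
Spec is due by week 3 — holds.
Migrate must be done before Audit — holds.
The deadline for Audit is week 3 — holds.

No. Kai owns both Spec and Launch and can only do one per week is not satisfied.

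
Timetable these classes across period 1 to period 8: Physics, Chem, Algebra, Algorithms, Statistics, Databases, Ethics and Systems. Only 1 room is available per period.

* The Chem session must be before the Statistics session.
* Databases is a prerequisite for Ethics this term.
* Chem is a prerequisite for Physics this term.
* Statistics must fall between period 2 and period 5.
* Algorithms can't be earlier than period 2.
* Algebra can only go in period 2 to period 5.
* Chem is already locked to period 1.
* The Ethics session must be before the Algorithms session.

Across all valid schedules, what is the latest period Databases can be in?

period 6

Downstream work caps Databases at period 6.
Databases at period 6 is achievable: Systems=period 5, Algorithms=period 8, Chem=period 1, Statistics=period 2, Algebra=period 3, Physics=period 4, Databases=period 6, Ethics=period 7.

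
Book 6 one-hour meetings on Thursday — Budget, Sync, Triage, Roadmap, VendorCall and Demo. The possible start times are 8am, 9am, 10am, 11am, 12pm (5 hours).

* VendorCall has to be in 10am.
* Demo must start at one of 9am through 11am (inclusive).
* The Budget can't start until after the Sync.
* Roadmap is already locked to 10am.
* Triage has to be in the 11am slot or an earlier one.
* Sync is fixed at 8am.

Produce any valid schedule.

VendorCall -> 10am; Triage -> 8am; Roadmap -> 10am; Budget -> 9am; Sync -> 8am; Demo -> 9am

Checking: Sync(8am) before Budget(9am); VendorCall=10am in [10am,10am]; Triage=8am in [8am,11am]; Sync=8am in [8am,8am]; Roadmap=10am in [10am,10am]; Demo=9am in [9am,11am].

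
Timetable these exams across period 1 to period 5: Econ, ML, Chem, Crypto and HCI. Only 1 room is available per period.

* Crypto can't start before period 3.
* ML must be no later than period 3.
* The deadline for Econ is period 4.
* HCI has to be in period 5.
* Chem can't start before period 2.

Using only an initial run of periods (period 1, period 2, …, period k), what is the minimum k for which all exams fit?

5

With at most 1 per period and 5 exams, at least 5 periods are needed.
HCI can't be placed before period 5, so the schedule must run through at least period 5.
5 works (last occupied period: period 5): for example HCI -> period 5, Econ -> period 2, ML -> period 1, Crypto -> period 3, Chem -> period 4.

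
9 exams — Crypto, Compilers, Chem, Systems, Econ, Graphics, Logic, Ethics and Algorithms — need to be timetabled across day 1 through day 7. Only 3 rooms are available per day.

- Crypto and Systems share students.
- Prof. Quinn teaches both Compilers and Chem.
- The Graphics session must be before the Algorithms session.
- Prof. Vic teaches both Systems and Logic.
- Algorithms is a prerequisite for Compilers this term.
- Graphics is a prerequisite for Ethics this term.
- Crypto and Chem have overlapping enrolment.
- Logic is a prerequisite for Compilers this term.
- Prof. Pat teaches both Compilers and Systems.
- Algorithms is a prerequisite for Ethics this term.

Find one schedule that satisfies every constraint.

Crypto -> day 1, Graphics -> day 1, Chem -> day 2, Ethics -> day 3, Econ -> day 3, Compilers -> day 3, Algorithms -> day 2, Systems -> day 2, Logic -> day 1

Checking: Graphics(day 1) before Ethics(day 3); Algorithms(day 2) before Ethics(day 3); Logic(day 1) before Compilers(day 3); Graphics(day 1) before Algorithms(day 2); Algorithms(day 2) before Compilers(day 3); Systems(day 2) != Logic(day 1); Crypto(day 1) != Systems(day 2); Crypto(day 1) != Chem(day 2); Compilers(day 3) != Systems(day 2); Compilers(day 3) != Chem(day 2); max 3 per day (cap 3).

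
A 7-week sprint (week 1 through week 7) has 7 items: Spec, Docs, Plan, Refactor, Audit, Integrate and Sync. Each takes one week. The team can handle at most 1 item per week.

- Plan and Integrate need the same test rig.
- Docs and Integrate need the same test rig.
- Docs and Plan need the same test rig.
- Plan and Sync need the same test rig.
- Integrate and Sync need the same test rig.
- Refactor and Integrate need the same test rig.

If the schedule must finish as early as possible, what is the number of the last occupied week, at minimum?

With at most 1 per week and 7 tasks, at least 7 weeks are needed.
7 works (last occupied week: week 7): for example Refactor -> week 4; Docs -> week 2; Audit -> week 5; Integrate -> week 6; Plan -> week 3; Spec -> week 1; Sync -> week 7.

7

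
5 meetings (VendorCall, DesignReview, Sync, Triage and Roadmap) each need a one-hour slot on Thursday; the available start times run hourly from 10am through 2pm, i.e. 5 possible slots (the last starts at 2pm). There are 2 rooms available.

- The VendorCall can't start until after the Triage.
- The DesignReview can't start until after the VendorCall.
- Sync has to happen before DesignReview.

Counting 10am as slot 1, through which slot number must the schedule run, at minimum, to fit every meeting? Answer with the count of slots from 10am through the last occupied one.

The precedence chain requires at least 3 distinct slots.
With at most 2 per slot and 5 meetings, at least 3 slots are needed.
3 works (last occupied slot: 12pm): for example Triage -> 10am; Sync -> 10am; DesignReview -> 12pm; VendorCall -> 11am; Roadmap -> 11am.

3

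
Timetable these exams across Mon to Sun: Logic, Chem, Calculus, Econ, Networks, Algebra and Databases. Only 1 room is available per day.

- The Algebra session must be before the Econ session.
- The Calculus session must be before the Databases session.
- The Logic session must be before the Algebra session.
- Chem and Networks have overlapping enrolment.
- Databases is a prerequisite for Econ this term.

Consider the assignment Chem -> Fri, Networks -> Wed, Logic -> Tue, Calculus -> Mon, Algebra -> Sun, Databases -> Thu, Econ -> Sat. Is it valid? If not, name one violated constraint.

No. The Algebra session must be before the Econ session is not satisfied.

Databases is a prerequisite for Econ this term — holds.
The Algebra session must be before the Econ session — violated.
Chem and Networks have overlapping enrolment — holds.
The Logic session must be before the Algebra session — holds.
Only 1 room is available per day — holds.
The Calculus session must be before the Databases session — holds.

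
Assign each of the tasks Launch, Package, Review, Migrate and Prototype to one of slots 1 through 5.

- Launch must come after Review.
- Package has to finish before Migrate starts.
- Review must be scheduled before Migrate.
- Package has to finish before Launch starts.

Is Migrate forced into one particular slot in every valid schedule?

Migrate can be 2 (e.g. Launch=2, Review=1, Prototype=1, Migrate=2, Package=1) or 3 (e.g. Review=1, Launch=2, Migrate=3, Package=1, Prototype=1).

No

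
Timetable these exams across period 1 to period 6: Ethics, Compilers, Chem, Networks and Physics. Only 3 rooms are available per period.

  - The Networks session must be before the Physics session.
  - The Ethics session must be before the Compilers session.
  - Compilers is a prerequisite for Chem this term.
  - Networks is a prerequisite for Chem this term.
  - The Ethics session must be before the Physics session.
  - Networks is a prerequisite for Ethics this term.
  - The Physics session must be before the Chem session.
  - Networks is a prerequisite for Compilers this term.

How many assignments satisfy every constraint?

27

Splitting on Ethics: it can be period 2 (14), period 3 (10), period 4 (3). Listing each branch's schedules as (Compilers, Chem, Networks, Physics) by period number:
Ethics=period 2: (3,4,1,3) (3,5,1,3) (3,5,1,4) (3,6,1,3) (3,6,1,4) (3,6,1,5) (4,5,1,3) (4,5,1,4) (4,6,1,3) (4,6,1,4) (4,6,1,5) (5,6,1,3) (5,6,1,4) (5,6,1,5) — 14.
Ethics=period 3: (4,5,1,4) (4,5,2,4) (4,6,1,4) (4,6,1,5) (4,6,2,4) (4,6,2,5) (5,6,1,4) (5,6,1,5) (5,6,2,4) (5,6,2,5) — 10.
Ethics=period 4: (5,6,1,5) (5,6,2,5) (5,6,3,5) — 3.
Summing: 14 + 10 + 3 = 27.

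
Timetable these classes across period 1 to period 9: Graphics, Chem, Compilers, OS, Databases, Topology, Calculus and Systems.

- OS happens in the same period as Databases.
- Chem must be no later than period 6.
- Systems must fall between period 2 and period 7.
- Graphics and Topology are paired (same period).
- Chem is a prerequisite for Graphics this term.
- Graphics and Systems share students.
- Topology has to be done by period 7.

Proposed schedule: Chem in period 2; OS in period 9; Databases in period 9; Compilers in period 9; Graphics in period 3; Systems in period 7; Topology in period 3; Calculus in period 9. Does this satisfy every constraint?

Topology has to be done by period 7 — holds.
Chem is a prerequisite for Graphics this term — holds.
OS happens in the same period as Databases — holds.
Graphics and Systems share students — holds.
Graphics and Topology are paired (same period) — holds.
Chem must be no later than period 6 — holds.
Systems must fall between period 2 and period 7 — holds.

Yes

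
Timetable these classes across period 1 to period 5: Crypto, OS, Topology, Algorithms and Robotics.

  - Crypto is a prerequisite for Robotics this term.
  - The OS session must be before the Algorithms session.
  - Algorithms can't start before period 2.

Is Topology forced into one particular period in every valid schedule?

Topology can be period 1 (e.g. Algorithms -> period 2; Crypto -> period 1; Robotics -> period 2; Topology -> period 1; OS -> period 1) or period 2 (e.g. Topology in period 2, Algorithms in period 2, OS in period 1, Robotics in period 2, Crypto in period 1).

No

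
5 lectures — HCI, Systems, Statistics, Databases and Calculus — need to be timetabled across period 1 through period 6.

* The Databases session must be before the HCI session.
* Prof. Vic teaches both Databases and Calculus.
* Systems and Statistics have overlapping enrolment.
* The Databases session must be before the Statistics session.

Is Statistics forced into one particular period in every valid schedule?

No

Statistics can be period 2 (e.g. Statistics in period 2, Databases in period 1, HCI in period 2, Systems in period 1, Calculus in period 2) or period 3 (e.g. Calculus -> period 2, Systems -> period 1, Statistics -> period 3, Databases -> period 1, HCI -> period 2).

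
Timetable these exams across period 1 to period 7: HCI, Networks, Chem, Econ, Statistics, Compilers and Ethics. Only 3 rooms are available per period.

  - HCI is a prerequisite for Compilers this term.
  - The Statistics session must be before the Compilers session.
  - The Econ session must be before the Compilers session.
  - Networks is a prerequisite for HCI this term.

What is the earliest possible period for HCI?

Precedence pushes HCI to at least period 2; downstream work caps HCI at period 6.
HCI at period 2 is achievable: Ethics -> period 2; Networks -> period 1; Econ -> period 1; Statistics -> period 1; Compilers -> period 3; Chem -> period 2; HCI -> period 2.

period 2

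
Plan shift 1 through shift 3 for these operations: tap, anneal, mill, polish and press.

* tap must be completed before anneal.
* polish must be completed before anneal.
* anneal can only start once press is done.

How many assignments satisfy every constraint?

Splitting on tap: it can be shift 1 (15), shift 2 (12). Listing each branch's schedules as (anneal, mill, polish, press) by shift number:
tap=shift 1: (2,1,1,1) (2,2,1,1) (2,3,1,1) (3,1,1,1) (3,1,1,2) (3,1,2,1) (3,1,2,2) (3,2,1,1) (3,2,1,2) (3,2,2,1) (3,2,2,2) (3,3,1,1) (3,3,1,2) (3,3,2,1) (3,3,2,2) — 15.
tap=shift 2: (3,1,1,1) (3,1,1,2) (3,1,2,1) (3,1,2,2) (3,2,1,1) (3,2,1,2) (3,2,2,1) (3,2,2,2) (3,3,1,1) (3,3,1,2) (3,3,2,1) (3,3,2,2) — 12.
Summing: 15 + 12 = 27.

27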